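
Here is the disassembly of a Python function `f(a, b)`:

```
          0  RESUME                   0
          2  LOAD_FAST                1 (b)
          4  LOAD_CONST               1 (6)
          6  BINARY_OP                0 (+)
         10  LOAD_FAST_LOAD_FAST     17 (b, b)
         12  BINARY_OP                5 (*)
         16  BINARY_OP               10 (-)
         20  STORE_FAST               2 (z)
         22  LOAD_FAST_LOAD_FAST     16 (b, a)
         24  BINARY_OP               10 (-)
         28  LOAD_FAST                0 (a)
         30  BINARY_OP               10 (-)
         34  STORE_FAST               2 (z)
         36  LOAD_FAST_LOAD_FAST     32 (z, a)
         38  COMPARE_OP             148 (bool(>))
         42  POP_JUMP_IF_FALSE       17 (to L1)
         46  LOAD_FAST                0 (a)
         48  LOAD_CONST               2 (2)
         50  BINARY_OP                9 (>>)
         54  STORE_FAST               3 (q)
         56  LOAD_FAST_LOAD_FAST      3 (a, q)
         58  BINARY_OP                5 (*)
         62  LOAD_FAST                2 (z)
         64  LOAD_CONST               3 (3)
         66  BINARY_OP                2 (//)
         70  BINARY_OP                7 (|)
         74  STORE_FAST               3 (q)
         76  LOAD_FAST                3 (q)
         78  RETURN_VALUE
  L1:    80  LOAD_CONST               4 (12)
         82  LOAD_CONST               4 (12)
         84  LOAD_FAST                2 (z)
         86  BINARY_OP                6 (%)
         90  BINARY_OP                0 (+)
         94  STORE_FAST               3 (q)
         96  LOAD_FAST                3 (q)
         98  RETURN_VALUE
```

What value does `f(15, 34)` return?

LOAD_FAST b → push 34. Stack: [34]
LOAD_CONST → push 6. Stack: [34, 6]
BINARY_OP + → 34 + 6 = 40. Stack: [40]
LOAD_FAST_LOAD_FAST b,b → push 34,34. Stack: [40, 34, 34]
BINARY_OP * → 34 * 34 = 1156. Stack: [40, 1156]
BINARY_OP - → 40 - 1156 = -1116. Stack: [-1116]
STORE_FAST z → z=-1116. Stack: []
LOAD_FAST_LOAD_FAST b,a → push 34,15. Stack: [34, 15]
BINARY_OP - → 34 - 15 = 19. Stack: [19]
LOAD_FAST a → push 15. Stack: [19, 15]
BINARY_OP - → 19 - 15 = 4. Stack: [4]
STORE_FAST z → z=4. Stack: []
LOAD_FAST_LOAD_FAST z,a → push 4,15. Stack: [4, 15]
COMPARE_OP bool(>) → 4 vs 15 = False. Stack: [False]
POP_JUMP_IF_FALSE → pop False; jump. Stack: []
LOAD_CONST → push 12. Stack: [12]
LOAD_CONST → push 12. Stack: [12, 12]
LOAD_FAST z → push 4. Stack: [12, 12, 4]
BINARY_OP % → 12 % 4 = 0. Stack: [12, 0]
BINARY_OP + → 12 + 0 = 12. Stack: [12]
STORE_FAST q → q=12. Stack: []
LOAD_FAST q → push 12. Stack: [12]
RETURN_VALUE → return 12.

12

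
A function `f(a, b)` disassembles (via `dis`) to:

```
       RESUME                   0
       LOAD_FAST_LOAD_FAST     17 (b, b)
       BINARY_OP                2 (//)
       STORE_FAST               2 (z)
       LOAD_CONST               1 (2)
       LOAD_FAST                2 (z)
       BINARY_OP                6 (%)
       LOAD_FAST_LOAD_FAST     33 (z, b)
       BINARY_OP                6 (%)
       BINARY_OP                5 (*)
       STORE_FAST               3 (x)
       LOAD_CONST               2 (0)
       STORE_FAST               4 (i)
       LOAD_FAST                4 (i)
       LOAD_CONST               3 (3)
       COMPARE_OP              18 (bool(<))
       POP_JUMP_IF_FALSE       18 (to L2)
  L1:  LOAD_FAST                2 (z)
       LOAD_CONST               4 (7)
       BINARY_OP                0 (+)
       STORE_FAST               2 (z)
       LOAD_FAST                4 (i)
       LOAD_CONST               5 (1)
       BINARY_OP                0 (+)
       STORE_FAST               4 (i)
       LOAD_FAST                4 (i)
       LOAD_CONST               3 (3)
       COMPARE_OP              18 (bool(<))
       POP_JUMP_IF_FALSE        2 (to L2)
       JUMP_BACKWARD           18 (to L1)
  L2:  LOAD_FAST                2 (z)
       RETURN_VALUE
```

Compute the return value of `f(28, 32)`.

LOAD_FAST_LOAD_FAST b,b → push 32,32. Stack: [32, 32]
BINARY_OP // → 32 // 32 = 1. Stack: [1]
STORE_FAST z → z=1. Stack: []
LOAD_CONST → push 2. Stack: [2]
LOAD_FAST z → push 1. Stack: [2, 1]
BINARY_OP % → 2 % 1 = 0. Stack: [0]
LOAD_FAST_LOAD_FAST z,b → push 1,32. Stack: [0, 1, 32]
BINARY_OP % → 1 % 32 = 1. Stack: [0, 1]
BINARY_OP * → 0 * 1 = 0. Stack: [0]
STORE_FAST x → x=0. Stack: []
LOAD_CONST → push 0. Stack: [0]
STORE_FAST i → i=0. Stack: []
LOAD_FAST i → push 0. Stack: [0]
LOAD_CONST → push 3. Stack: [0, 3]
COMPARE_OP bool(<) → 0 vs 3 = True. Stack: [True]
POP_JUMP_IF_FALSE → pop True; no jump. Stack: []
LOAD_FAST z → push 1. Stack: [1]
LOAD_CONST → push 7. Stack: [1, 7]
BINARY_OP + → 1 + 7 = 8. Stack: [8]
STORE_FAST z → z=8. Stack: []
LOAD_FAST i → push 0. Stack: [0]
LOAD_CONST → push 1. Stack: [0, 1]
BINARY_OP + → 0 + 1 = 1. Stack: [1]
STORE_FAST i → i=1. Stack: []
LOAD_FAST i → push 1. Stack: [1]
LOAD_CONST → push 3. Stack: [1, 3]
COMPARE_OP bool(<) → 1 vs 3 = True. Stack: [True]
POP_JUMP_IF_FALSE → pop True; no jump. Stack: []
LOAD_FAST z → push 8. Stack: [8]
LOAD_CONST → push 7. Stack: [8, 7]
BINARY_OP + → 8 + 7 = 15. Stack: [15]
STORE_FAST z → z=15. Stack: []
LOAD_FAST i → push 1. Stack: [1]
LOAD_CONST → push 1. Stack: [1, 1]
BINARY_OP + → 1 + 1 = 2. Stack: [2]
STORE_FAST i → i=2. Stack: []
LOAD_FAST i → push 2. Stack: [2]
LOAD_CONST → push 3. Stack: [2, 3]
COMPARE_OP bool(<) → 2 vs 3 = True. Stack: [True]
POP_JUMP_IF_FALSE → pop True; no jump. Stack: []
LOAD_FAST z → push 15. Stack: [15]
LOAD_CONST → push 7. Stack: [15, 7]
BINARY_OP + → 15 + 7 = 22. Stack: [22]
STORE_FAST z → z=22. Stack: []
LOAD_FAST i → push 2. Stack: [2]
LOAD_CONST → push 1. Stack: [2, 1]
BINARY_OP + → 2 + 1 = 3. Stack: [3]
STORE_FAST i → i=3. Stack: []
LOAD_FAST i → push 3. Stack: [3]
LOAD_CONST → push 3. Stack: [3, 3]
COMPARE_OP bool(<) → 3 vs 3 = False. Stack: [False]
POP_JUMP_IF_FALSE → pop False; jump. Stack: []
LOAD_FAST z → push 22. Stack: [22]
RETURN_VALUE → return 22.

22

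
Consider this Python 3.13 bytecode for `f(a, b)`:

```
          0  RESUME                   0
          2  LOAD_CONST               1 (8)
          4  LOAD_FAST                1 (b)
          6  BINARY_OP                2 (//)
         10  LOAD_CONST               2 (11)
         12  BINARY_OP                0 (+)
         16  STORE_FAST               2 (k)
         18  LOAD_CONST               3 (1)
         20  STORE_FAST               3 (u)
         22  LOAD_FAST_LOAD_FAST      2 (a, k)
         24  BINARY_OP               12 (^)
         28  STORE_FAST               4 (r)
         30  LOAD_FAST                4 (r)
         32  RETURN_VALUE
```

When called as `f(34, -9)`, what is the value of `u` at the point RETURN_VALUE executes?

1

LOAD_CONST → push 8. Stack: [8]
LOAD_FAST b → push -9. Stack: [8, -9]
BINARY_OP // → 8 // -9 = -1. Stack: [-1]
LOAD_CONST → push 11. Stack: [-1, 11]
BINARY_OP + → -1 + 11 = 10. Stack: [10]
STORE_FAST k → k=10. Stack: []
LOAD_CONST → push 1. Stack: [1]
STORE_FAST u → u=1. Stack: []
LOAD_FAST_LOAD_FAST a,k → push 34,10. Stack: [34, 10]
BINARY_OP ^ → 34 ^ 10 = 40. Stack: [40]
STORE_FAST r → r=40. Stack: []
LOAD_FAST r → push 40. Stack: [40]
RETURN_VALUE → return 40.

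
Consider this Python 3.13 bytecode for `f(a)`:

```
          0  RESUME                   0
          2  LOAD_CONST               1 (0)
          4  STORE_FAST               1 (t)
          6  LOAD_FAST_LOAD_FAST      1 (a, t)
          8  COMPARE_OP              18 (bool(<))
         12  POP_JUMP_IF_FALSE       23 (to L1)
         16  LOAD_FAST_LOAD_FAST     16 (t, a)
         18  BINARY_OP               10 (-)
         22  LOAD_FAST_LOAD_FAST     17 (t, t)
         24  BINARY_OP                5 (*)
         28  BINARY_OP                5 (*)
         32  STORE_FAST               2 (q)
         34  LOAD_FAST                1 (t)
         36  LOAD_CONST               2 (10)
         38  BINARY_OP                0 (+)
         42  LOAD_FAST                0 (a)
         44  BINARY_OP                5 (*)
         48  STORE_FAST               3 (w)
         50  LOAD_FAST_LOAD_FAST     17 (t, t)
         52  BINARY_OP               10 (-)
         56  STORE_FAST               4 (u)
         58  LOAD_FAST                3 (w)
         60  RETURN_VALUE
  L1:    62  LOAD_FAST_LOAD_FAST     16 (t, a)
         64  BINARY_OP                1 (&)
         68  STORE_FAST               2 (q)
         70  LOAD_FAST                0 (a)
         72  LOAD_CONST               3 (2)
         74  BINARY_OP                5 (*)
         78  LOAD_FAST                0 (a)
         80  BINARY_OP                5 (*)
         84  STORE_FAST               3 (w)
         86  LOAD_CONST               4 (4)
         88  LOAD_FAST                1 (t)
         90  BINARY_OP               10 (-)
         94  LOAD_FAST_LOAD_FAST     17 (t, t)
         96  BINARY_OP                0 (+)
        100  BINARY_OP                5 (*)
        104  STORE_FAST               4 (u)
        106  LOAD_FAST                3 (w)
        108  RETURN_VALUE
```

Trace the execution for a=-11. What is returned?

LOAD_CONST → push 0. Stack: [0]
STORE_FAST t → t=0. Stack: []
LOAD_FAST_LOAD_FAST a,t → push -11,0. Stack: [-11, 0]
COMPARE_OP bool(<) → -11 vs 0 = True. Stack: [True]
POP_JUMP_IF_FALSE → pop True; no jump. Stack: []
LOAD_FAST_LOAD_FAST t,a → push 0,-11. Stack: [0, -11]
BINARY_OP - → 0 - -11 = 11. Stack: [11]
LOAD_FAST_LOAD_FAST t,t → push 0,0. Stack: [11, 0, 0]
BINARY_OP * → 0 * 0 = 0. Stack: [11, 0]
BINARY_OP * → 11 * 0 = 0. Stack: [0]
STORE_FAST q → q=0. Stack: []
LOAD_FAST t → push 0. Stack: [0]
LOAD_CONST → push 10. Stack: [0, 10]
BINARY_OP + → 0 + 10 = 10. Stack: [10]
LOAD_FAST a → push -11. Stack: [10, -11]
BINARY_OP * → 10 * -11 = -110. Stack: [-110]
STORE_FAST w → w=-110. Stack: []
LOAD_FAST_LOAD_FAST t,t → push 0,0. Stack: [0, 0]
BINARY_OP - → 0 - 0 = 0. Stack: [0]
STORE_FAST u → u=0. Stack: []
LOAD_FAST w → push -110. Stack: [-110]
RETURN_VALUE → return -110.

-110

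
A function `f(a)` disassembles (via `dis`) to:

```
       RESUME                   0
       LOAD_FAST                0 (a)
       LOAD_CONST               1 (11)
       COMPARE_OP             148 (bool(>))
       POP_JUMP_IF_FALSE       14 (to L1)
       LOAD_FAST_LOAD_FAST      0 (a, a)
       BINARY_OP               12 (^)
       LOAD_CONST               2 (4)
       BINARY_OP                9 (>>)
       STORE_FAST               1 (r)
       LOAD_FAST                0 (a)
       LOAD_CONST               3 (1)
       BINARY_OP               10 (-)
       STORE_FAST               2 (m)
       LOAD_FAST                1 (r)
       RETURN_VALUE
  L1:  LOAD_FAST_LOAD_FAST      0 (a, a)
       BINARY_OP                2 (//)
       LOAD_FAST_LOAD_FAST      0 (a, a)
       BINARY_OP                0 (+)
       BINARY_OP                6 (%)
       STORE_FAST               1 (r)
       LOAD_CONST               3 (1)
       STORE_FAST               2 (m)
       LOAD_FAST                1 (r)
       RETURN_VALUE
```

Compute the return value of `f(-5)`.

LOAD_FAST a → push -5. Stack: [-5]
LOAD_CONST → push 11. Stack: [-5, 11]
COMPARE_OP bool(>) → -5 vs 11 = False. Stack: [False]
POP_JUMP_IF_FALSE → pop False; jump. Stack: []
LOAD_FAST_LOAD_FAST a,a → push -5,-5. Stack: [-5, -5]
BINARY_OP // → -5 // -5 = 1. Stack: [1]
LOAD_FAST_LOAD_FAST a,a → push -5,-5. Stack: [1, -5, -5]
BINARY_OP + → -5 + -5 = -10. Stack: [1, -10]
BINARY_OP % → 1 % -10 = -9. Stack: [-9]
STORE_FAST r → r=-9. Stack: []
LOAD_CONST → push 1. Stack: [1]
STORE_FAST m → m=1. Stack: []
LOAD_FAST r → push -9. Stack: [-9]
RETURN_VALUE → return -9.

-9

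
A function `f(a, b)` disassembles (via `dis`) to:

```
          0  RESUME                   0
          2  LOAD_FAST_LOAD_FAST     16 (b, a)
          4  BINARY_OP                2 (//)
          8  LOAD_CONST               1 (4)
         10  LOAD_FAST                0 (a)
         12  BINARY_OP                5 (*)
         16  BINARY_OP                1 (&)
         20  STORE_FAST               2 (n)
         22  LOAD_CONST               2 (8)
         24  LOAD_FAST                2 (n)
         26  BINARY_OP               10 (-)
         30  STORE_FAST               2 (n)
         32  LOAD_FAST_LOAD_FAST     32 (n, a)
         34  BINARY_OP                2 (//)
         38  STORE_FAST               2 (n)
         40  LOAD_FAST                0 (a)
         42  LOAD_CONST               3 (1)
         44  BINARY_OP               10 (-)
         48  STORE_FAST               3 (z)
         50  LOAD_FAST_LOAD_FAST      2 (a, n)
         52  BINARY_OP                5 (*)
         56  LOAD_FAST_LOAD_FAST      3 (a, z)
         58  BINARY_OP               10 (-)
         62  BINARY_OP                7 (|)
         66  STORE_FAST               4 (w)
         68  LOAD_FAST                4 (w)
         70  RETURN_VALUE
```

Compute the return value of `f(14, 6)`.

LOAD_FAST_LOAD_FAST b,a → push 6,14. Stack: [6, 14]
BINARY_OP // → 6 // 14 = 0. Stack: [0]
LOAD_CONST → push 4. Stack: [0, 4]
LOAD_FAST a → push 14. Stack: [0, 4, 14]
BINARY_OP * → 4 * 14 = 56. Stack: [0, 56]
BINARY_OP & → 0 & 56 = 0. Stack: [0]
STORE_FAST n → n=0. Stack: []
LOAD_CONST → push 8. Stack: [8]
LOAD_FAST n → push 0. Stack: [8, 0]
BINARY_OP - → 8 - 0 = 8. Stack: [8]
STORE_FAST n → n=8. Stack: []
LOAD_FAST_LOAD_FAST n,a → push 8,14. Stack: [8, 14]
BINARY_OP // → 8 // 14 = 0. Stack: [0]
STORE_FAST n → n=0. Stack: []
LOAD_FAST a → push 14. Stack: [14]
LOAD_CONST → push 1. Stack: [14, 1]
BINARY_OP - → 14 - 1 = 13. Stack: [13]
STORE_FAST z → z=13. Stack: []
LOAD_FAST_LOAD_FAST a,n → push 14,0. Stack: [14, 0]
BINARY_OP * → 14 * 0 = 0. Stack: [0]
LOAD_FAST_LOAD_FAST a,z → push 14,13. Stack: [0, 14, 13]
BINARY_OP - → 14 - 13 = 1. Stack: [0, 1]
BINARY_OP | → 0 | 1 = 1. Stack: [1]
STORE_FAST w → w=1. Stack: []
LOAD_FAST w → push 1. Stack: [1]
RETURN_VALUE → return 1.

1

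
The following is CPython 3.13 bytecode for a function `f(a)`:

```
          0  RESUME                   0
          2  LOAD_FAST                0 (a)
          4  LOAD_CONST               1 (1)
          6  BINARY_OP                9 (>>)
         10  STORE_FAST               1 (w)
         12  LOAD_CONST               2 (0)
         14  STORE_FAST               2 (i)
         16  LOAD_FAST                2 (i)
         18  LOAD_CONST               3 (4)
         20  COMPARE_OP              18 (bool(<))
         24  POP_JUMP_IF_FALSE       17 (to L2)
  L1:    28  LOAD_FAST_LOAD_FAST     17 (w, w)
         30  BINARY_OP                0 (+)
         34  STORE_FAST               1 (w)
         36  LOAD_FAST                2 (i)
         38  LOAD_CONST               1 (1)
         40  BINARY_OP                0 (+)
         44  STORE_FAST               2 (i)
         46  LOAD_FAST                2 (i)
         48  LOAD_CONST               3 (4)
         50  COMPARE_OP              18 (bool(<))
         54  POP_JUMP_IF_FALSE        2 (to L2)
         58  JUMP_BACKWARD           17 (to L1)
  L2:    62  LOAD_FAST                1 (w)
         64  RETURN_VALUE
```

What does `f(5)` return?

LOAD_FAST a → push 5. Stack: [5]
LOAD_CONST → push 1. Stack: [5, 1]
BINARY_OP >> → 5 >> 1 = 2. Stack: [2]
STORE_FAST w → w=2. Stack: []
LOAD_CONST → push 0. Stack: [0]
STORE_FAST i → i=0. Stack: []
LOAD_FAST i → push 0. Stack: [0]
LOAD_CONST → push 4. Stack: [0, 4]
COMPARE_OP bool(<) → 0 vs 4 = True. Stack: [True]
POP_JUMP_IF_FALSE → pop True; no jump. Stack: []
LOAD_FAST_LOAD_FAST w,w → push 2,2. Stack: [2, 2]
BINARY_OP + → 2 + 2 = 4. Stack: [4]
STORE_FAST w → w=4. Stack: []
LOAD_FAST i → push 0. Stack: [0]
LOAD_CONST → push 1. Stack: [0, 1]
BINARY_OP + → 0 + 1 = 1. Stack: [1]
STORE_FAST i → i=1. Stack: []
LOAD_FAST i → push 1. Stack: [1]
LOAD_CONST → push 4. Stack: [1, 4]
COMPARE_OP bool(<) → 1 vs 4 = True. Stack: [True]
POP_JUMP_IF_FALSE → pop True; no jump. Stack: []
LOAD_FAST_LOAD_FAST w,w → push 4,4. Stack: [4, 4]
BINARY_OP + → 4 + 4 = 8. Stack: [8]
STORE_FAST w → w=8. Stack: []
LOAD_FAST i → push 1. Stack: [1]
LOAD_CONST → push 1. Stack: [1, 1]
BINARY_OP + → 1 + 1 = 2. Stack: [2]
STORE_FAST i → i=2. Stack: []
LOAD_FAST i → push 2. Stack: [2]
LOAD_CONST → push 4. Stack: [2, 4]
COMPARE_OP bool(<) → 2 vs 4 = True. Stack: [True]
POP_JUMP_IF_FALSE → pop True; no jump. Stack: []
LOAD_FAST_LOAD_FAST w,w → push 8,8. Stack: [8, 8]
BINARY_OP + → 8 + 8 = 16. Stack: [16]
STORE_FAST w → w=16. Stack: []
LOAD_FAST i → push 2. Stack: [2]
LOAD_CONST → push 1. Stack: [2, 1]
BINARY_OP + → 2 + 1 = 3. Stack: [3]
STORE_FAST i → i=3. Stack: []
LOAD_FAST i → push 3. Stack: [3]
LOAD_CONST → push 4. Stack: [3, 4]
COMPARE_OP bool(<) → 3 vs 4 = True. Stack: [True]
POP_JUMP_IF_FALSE → pop True; no jump. Stack: []
LOAD_FAST_LOAD_FAST w,w → push 16,16. Stack: [16, 16]
BINARY_OP + → 16 + 16 = 32. Stack: [32]
STORE_FAST w → w=32. Stack: []
LOAD_FAST i → push 3. Stack: [3]
LOAD_CONST → push 1. Stack: [3, 1]
BINARY_OP + → 3 + 1 = 4. Stack: [4]
STORE_FAST i → i=4. Stack: []
LOAD_FAST i → push 4. Stack: [4]
LOAD_CONST → push 4. Stack: [4, 4]
COMPARE_OP bool(<) → 4 vs 4 = False. Stack: [False]
POP_JUMP_IF_FALSE → pop False; jump. Stack: []
LOAD_FAST w → push 32. Stack: [32]
RETURN_VALUE → return 32.

32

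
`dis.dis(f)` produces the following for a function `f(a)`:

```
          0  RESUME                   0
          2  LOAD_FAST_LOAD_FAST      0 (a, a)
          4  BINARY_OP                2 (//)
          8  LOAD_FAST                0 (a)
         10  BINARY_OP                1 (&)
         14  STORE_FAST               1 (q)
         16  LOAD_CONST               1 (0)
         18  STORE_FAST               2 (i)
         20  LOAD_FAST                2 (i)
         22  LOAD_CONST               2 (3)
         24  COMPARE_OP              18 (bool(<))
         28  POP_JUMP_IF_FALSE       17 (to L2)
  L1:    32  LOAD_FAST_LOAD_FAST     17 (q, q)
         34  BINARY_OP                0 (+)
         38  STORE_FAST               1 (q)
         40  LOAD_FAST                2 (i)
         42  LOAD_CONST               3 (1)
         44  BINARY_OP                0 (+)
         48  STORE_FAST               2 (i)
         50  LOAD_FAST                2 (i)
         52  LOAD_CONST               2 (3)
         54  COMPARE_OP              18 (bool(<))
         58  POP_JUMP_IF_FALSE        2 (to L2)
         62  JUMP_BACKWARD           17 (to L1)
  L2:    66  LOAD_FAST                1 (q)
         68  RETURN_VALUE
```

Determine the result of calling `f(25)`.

8

LOAD_FAST_LOAD_FAST a,a → push 25,25. Stack: [25, 25]
BINARY_OP // → 25 // 25 = 1. Stack: [1]
LOAD_FAST a → push 25. Stack: [1, 25]
BINARY_OP & → 1 & 25 = 1. Stack: [1]
STORE_FAST q → q=1. Stack: []
LOAD_CONST → push 0. Stack: [0]
STORE_FAST i → i=0. Stack: []
LOAD_FAST i → push 0. Stack: [0]
LOAD_CONST → push 3. Stack: [0, 3]
COMPARE_OP bool(<) → 0 vs 3 = True. Stack: [True]
POP_JUMP_IF_FALSE → pop True; no jump. Stack: []
LOAD_FAST_LOAD_FAST q,q → push 1,1. Stack: [1, 1]
BINARY_OP + → 1 + 1 = 2. Stack: [2]
STORE_FAST q → q=2. Stack: []
LOAD_FAST i → push 0. Stack: [0]
LOAD_CONST → push 1. Stack: [0, 1]
BINARY_OP + → 0 + 1 = 1. Stack: [1]
STORE_FAST i → i=1. Stack: []
LOAD_FAST i → push 1. Stack: [1]
LOAD_CONST → push 3. Stack: [1, 3]
COMPARE_OP bool(<) → 1 vs 3 = True. Stack: [True]
POP_JUMP_IF_FALSE → pop True; no jump. Stack: []
LOAD_FAST_LOAD_FAST q,q → push 2,2. Stack: [2, 2]
BINARY_OP + → 2 + 2 = 4. Stack: [4]
STORE_FAST q → q=4. Stack: []
LOAD_FAST i → push 1. Stack: [1]
LOAD_CONST → push 1. Stack: [1, 1]
BINARY_OP + → 1 + 1 = 2. Stack: [2]
STORE_FAST i → i=2. Stack: []
LOAD_FAST i → push 2. Stack: [2]
LOAD_CONST → push 3. Stack: [2, 3]
COMPARE_OP bool(<) → 2 vs 3 = True. Stack: [True]
POP_JUMP_IF_FALSE → pop True; no jump. Stack: []
LOAD_FAST_LOAD_FAST q,q → push 4,4. Stack: [4, 4]
BINARY_OP + → 4 + 4 = 8. Stack: [8]
STORE_FAST q → q=8. Stack: []
LOAD_FAST i → push 2. Stack: [2]
LOAD_CONST → push 1. Stack: [2, 1]
BINARY_OP + → 2 + 1 = 3. Stack: [3]
STORE_FAST i → i=3. Stack: []
LOAD_FAST i → push 3. Stack: [3]
LOAD_CONST → push 3. Stack: [3, 3]
COMPARE_OP bool(<) → 3 vs 3 = False. Stack: [False]
POP_JUMP_IF_FALSE → pop False; jump. Stack: []
LOAD_FAST q → push 8. Stack: [8]
RETURN_VALUE → return 8.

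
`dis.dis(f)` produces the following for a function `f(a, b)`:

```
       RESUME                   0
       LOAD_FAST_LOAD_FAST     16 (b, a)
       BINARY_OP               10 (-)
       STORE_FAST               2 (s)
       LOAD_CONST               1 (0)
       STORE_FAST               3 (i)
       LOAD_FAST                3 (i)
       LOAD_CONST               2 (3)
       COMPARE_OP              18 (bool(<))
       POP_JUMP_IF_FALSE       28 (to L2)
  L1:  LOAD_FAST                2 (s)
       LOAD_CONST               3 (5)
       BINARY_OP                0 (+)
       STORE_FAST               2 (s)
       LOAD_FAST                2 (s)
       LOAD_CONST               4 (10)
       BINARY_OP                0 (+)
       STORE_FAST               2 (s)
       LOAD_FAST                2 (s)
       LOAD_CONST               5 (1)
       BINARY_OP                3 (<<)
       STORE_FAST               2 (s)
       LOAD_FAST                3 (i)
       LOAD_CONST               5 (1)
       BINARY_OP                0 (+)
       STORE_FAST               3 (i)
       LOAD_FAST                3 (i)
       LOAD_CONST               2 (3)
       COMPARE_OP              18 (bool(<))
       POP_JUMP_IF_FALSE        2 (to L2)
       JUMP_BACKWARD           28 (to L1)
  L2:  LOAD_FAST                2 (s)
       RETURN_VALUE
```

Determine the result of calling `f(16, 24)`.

274

LOAD_FAST_LOAD_FAST b,a → push 24,16
BINARY_OP - → 24 - 16 = 8
STORE_FAST s → s=8
LOAD_CONST → push 0
STORE_FAST i → i=0
LOAD_FAST i → push 0
LOAD_CONST → push 3
COMPARE_OP bool(<) → 0 vs 3 = True
POP_JUMP_IF_FALSE → pop True; no jump
LOAD_FAST s → push 8
LOAD_CONST → push 5
BINARY_OP + → 8 + 5 = 13
STORE_FAST s → s=13
LOAD_FAST s → push 13
LOAD_CONST → push 10
BINARY_OP + → 13 + 10 = 23
STORE_FAST s → s=23
LOAD_FAST s → push 23
LOAD_CONST → push 1
BINARY_OP << → 23 << 1 = 46
STORE_FAST s → s=46
LOAD_FAST i → push 0
LOAD_CONST → push 1
BINARY_OP + → 0 + 1 = 1
STORE_FAST i → i=1
LOAD_FAST i → push 1
LOAD_CONST → push 3
COMPARE_OP bool(<) → 1 vs 3 = True
POP_JUMP_IF_FALSE → pop True; no jump
LOAD_FAST s → push 46
LOAD_CONST → push 5
BINARY_OP + → 46 + 5 = 51
STORE_FAST s → s=51
LOAD_FAST s → push 51
LOAD_CONST → push 10
BINARY_OP + → 51 + 10 = 61
STORE_FAST s → s=61
LOAD_FAST s → push 61
LOAD_CONST → push 1
BINARY_OP << → 61 << 1 = 122
STORE_FAST s → s=122
LOAD_FAST i → push 1
LOAD_CONST → push 1
BINARY_OP + → 1 + 1 = 2
STORE_FAST i → i=2
LOAD_FAST i → push 2
LOAD_CONST → push 3
COMPARE_OP bool(<) → 2 vs 3 = True
POP_JUMP_IF_FALSE → pop True; no jump
LOAD_FAST s → push 122
LOAD_CONST → push 5
BINARY_OP + → 122 + 5 = 127
STORE_FAST s → s=127
LOAD_FAST s → push 127
LOAD_CONST → push 10
BINARY_OP + → 127 + 10 = 137
STORE_FAST s → s=137
LOAD_FAST s → push 137
LOAD_CONST → push 1
BINARY_OP << → 137 << 1 = 274
STORE_FAST s → s=274
LOAD_FAST i → push 2
LOAD_CONST → push 1
BINARY_OP + → 2 + 1 = 3
STORE_FAST i → i=3
LOAD_FAST i → push 3
LOAD_CONST → push 3
COMPARE_OP bool(<) → 3 vs 3 = False
POP_JUMP_IF_FALSE → pop False; jump
LOAD_FAST s → push 274
RETURN_VALUE → return 274.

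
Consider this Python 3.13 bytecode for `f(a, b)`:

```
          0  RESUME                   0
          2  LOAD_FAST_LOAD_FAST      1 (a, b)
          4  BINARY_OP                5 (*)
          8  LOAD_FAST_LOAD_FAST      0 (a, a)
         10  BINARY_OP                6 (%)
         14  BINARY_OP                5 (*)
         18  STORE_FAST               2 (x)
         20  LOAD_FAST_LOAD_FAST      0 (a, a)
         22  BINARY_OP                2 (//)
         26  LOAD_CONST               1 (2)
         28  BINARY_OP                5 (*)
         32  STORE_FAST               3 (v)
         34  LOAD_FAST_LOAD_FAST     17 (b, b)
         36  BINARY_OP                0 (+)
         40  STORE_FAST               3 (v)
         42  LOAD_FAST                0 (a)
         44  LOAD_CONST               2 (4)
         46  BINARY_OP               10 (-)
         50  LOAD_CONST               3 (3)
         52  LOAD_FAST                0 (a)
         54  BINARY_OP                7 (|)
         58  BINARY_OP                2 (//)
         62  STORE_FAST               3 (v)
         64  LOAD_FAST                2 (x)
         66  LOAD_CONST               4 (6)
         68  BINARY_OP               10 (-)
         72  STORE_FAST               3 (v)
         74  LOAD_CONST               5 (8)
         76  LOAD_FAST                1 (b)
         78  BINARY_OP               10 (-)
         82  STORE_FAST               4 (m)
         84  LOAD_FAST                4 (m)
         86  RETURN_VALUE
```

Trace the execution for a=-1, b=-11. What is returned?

LOAD_FAST_LOAD_FAST a,b → push -1,-11. Stack: [-1, -11]
BINARY_OP * → -1 * -11 = 11. Stack: [11]
LOAD_FAST_LOAD_FAST a,a → push -1,-1. Stack: [11, -1, -1]
BINARY_OP % → -1 % -1 = 0. Stack: [11, 0]
BINARY_OP * → 11 * 0 = 0. Stack: [0]
STORE_FAST x → x=0. Stack: []
LOAD_FAST_LOAD_FAST a,a → push -1,-1. Stack: [-1, -1]
BINARY_OP // → -1 // -1 = 1. Stack: [1]
LOAD_CONST → push 2. Stack: [1, 2]
BINARY_OP * → 1 * 2 = 2. Stack: [2]
STORE_FAST v → v=2. Stack: []
LOAD_FAST_LOAD_FAST b,b → push -11,-11. Stack: [-11, -11]
BINARY_OP + → -11 + -11 = -22. Stack: [-22]
STORE_FAST v → v=-22. Stack: []
LOAD_FAST a → push -1. Stack: [-1]
LOAD_CONST → push 4. Stack: [-1, 4]
BINARY_OP - → -1 - 4 = -5. Stack: [-5]
LOAD_CONST → push 3. Stack: [-5, 3]
LOAD_FAST a → push -1. Stack: [-5, 3, -1]
BINARY_OP | → 3 | -1 = -1. Stack: [-5, -1]
BINARY_OP // → -5 // -1 = 5. Stack: [5]
STORE_FAST v → v=5. Stack: []
LOAD_FAST x → push 0. Stack: [0]
LOAD_CONST → push 6. Stack: [0, 6]
BINARY_OP - → 0 - 6 = -6. Stack: [-6]
STORE_FAST v → v=-6. Stack: []
LOAD_CONST → push 8. Stack: [8]
LOAD_FAST b → push -11. Stack: [8, -11]
BINARY_OP - → 8 - -11 = 19. Stack: [19]
STORE_FAST m → m=19. Stack: []
LOAD_FAST m → push 19. Stack: [19]
RETURN_VALUE → return 19.

19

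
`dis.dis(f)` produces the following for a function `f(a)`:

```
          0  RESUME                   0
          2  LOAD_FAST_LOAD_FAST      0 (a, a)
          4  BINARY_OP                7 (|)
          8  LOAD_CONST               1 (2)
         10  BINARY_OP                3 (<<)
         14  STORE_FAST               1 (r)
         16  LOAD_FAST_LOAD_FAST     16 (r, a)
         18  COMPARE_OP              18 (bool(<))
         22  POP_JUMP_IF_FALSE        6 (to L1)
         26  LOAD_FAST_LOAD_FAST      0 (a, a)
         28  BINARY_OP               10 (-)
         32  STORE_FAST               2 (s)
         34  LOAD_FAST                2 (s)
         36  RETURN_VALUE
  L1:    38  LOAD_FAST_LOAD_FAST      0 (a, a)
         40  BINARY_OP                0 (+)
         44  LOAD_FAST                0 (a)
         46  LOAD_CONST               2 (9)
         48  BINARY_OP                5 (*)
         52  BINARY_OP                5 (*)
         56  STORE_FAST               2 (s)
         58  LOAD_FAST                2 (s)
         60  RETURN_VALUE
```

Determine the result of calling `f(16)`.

4608

LOAD_FAST_LOAD_FAST a,a → push 16,16. Stack: [16, 16]
BINARY_OP | → 16 | 16 = 16. Stack: [16]
LOAD_CONST → push 2. Stack: [16, 2]
BINARY_OP << → 16 << 2 = 64. Stack: [64]
STORE_FAST r → r=64. Stack: []
LOAD_FAST_LOAD_FAST r,a → push 64,16. Stack: [64, 16]
COMPARE_OP bool(<) → 64 vs 16 = False. Stack: [False]
POP_JUMP_IF_FALSE → pop False; jump. Stack: []
LOAD_FAST_LOAD_FAST a,a → push 16,16. Stack: [16, 16]
BINARY_OP + → 16 + 16 = 32. Stack: [32]
LOAD_FAST a → push 16. Stack: [32, 16]
LOAD_CONST → push 9. Stack: [32, 16, 9]
BINARY_OP * → 16 * 9 = 144. Stack: [32, 144]
BINARY_OP * → 32 * 144 = 4608. Stack: [4608]
STORE_FAST s → s=4608. Stack: []
LOAD_FAST s → push 4608. Stack: [4608]
RETURN_VALUE → return 4608.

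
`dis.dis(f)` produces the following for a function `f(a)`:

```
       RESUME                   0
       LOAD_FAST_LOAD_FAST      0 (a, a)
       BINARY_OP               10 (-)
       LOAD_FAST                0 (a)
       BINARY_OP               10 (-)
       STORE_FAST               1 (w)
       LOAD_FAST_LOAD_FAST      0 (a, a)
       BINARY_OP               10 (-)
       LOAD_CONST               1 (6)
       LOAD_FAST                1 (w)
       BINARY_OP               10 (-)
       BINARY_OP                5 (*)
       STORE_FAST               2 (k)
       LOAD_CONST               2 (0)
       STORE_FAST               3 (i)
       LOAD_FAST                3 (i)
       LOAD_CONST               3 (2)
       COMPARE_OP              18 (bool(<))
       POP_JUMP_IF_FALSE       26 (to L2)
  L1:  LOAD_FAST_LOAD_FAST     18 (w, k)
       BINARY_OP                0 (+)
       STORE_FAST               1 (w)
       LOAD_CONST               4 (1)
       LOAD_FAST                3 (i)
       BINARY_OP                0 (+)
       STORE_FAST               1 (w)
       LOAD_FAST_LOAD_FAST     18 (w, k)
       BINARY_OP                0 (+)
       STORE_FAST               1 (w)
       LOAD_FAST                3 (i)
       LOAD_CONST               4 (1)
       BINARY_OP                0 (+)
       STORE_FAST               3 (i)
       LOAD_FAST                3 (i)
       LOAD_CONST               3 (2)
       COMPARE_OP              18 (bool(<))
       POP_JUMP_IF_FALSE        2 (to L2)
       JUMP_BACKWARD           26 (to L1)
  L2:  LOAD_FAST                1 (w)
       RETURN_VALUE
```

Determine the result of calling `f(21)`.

2

LOAD_FAST_LOAD_FAST a,a → push 21,21. Stack: [21, 21]
BINARY_OP - → 21 - 21 = 0. Stack: [0]
LOAD_FAST a → push 21. Stack: [0, 21]
BINARY_OP - → 0 - 21 = -21. Stack: [-21]
STORE_FAST w → w=-21. Stack: []
LOAD_FAST_LOAD_FAST a,a → push 21,21. Stack: [21, 21]
BINARY_OP - → 21 - 21 = 0. Stack: [0]
LOAD_CONST → push 6. Stack: [0, 6]
LOAD_FAST w → push -21. Stack: [0, 6, -21]
BINARY_OP - → 6 - -21 = 27. Stack: [0, 27]
BINARY_OP * → 0 * 27 = 0. Stack: [0]
STORE_FAST k → k=0. Stack: []
LOAD_CONST → push 0. Stack: [0]
STORE_FAST i → i=0. Stack: []
LOAD_FAST i → push 0. Stack: [0]
LOAD_CONST → push 2. Stack: [0, 2]
COMPARE_OP bool(<) → 0 vs 2 = True. Stack: [True]
POP_JUMP_IF_FALSE → pop True; no jump. Stack: []
LOAD_FAST_LOAD_FAST w,k → push -21,0. Stack: [-21, 0]
BINARY_OP + → -21 + 0 = -21. Stack: [-21]
STORE_FAST w → w=-21. Stack: []
LOAD_CONST → push 1. Stack: [1]
LOAD_FAST i → push 0. Stack: [1, 0]
BINARY_OP + → 1 + 0 = 1. Stack: [1]
STORE_FAST w → w=1. Stack: []
LOAD_FAST_LOAD_FAST w,k → push 1,0. Stack: [1, 0]
BINARY_OP + → 1 + 0 = 1. Stack: [1]
STORE_FAST w → w=1. Stack: []
LOAD_FAST i → push 0. Stack: [0]
LOAD_CONST → push 1. Stack: [0, 1]
BINARY_OP + → 0 + 1 = 1. Stack: [1]
STORE_FAST i → i=1. Stack: []
LOAD_FAST i → push 1. Stack: [1]
LOAD_CONST → push 2. Stack: [1, 2]
COMPARE_OP bool(<) → 1 vs 2 = True. Stack: [True]
POP_JUMP_IF_FALSE → pop True; no jump. Stack: []
LOAD_FAST_LOAD_FAST w,k → push 1,0. Stack: [1, 0]
BINARY_OP + → 1 + 0 = 1. Stack: [1]
STORE_FAST w → w=1. Stack: []
LOAD_CONST → push 1. Stack: [1]
LOAD_FAST i → push 1. Stack: [1, 1]
BINARY_OP + → 1 + 1 = 2. Stack: [2]
STORE_FAST w → w=2. Stack: []
LOAD_FAST_LOAD_FAST w,k → push 2,0. Stack: [2, 0]
BINARY_OP + → 2 + 0 = 2. Stack: [2]
STORE_FAST w → w=2. Stack: []
LOAD_FAST i → push 1. Stack: [1]
LOAD_CONST → push 1. Stack: [1, 1]
BINARY_OP + → 1 + 1 = 2. Stack: [2]
STORE_FAST i → i=2. Stack: []
LOAD_FAST i → push 2. Stack: [2]
LOAD_CONST → push 2. Stack: [2, 2]
COMPARE_OP bool(<) → 2 vs 2 = False. Stack: [False]
POP_JUMP_IF_FALSE → pop False; jump. Stack: []
LOAD_FAST w → push 2. Stack: [2]
RETURN_VALUE → return 2.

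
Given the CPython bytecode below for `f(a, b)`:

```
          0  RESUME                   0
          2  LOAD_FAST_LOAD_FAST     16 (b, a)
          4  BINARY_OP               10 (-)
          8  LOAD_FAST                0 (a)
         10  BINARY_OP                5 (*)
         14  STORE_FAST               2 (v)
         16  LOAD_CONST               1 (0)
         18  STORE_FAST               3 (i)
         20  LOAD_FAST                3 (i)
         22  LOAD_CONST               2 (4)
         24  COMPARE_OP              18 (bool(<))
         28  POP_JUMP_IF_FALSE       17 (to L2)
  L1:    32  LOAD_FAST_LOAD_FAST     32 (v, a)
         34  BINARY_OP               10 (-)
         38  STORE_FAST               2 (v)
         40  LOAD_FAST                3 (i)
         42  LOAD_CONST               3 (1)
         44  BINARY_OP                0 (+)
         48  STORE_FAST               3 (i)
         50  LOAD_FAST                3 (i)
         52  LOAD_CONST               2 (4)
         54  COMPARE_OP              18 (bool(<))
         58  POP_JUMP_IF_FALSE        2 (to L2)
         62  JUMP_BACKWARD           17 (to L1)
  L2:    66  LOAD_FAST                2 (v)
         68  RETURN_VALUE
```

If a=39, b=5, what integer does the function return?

LOAD_FAST_LOAD_FAST b,a → push 5,39. Stack: [5, 39]
BINARY_OP - → 5 - 39 = -34. Stack: [-34]
LOAD_FAST a → push 39. Stack: [-34, 39]
BINARY_OP * → -34 * 39 = -1326. Stack: [-1326]
STORE_FAST v → v=-1326. Stack: []
LOAD_CONST → push 0. Stack: [0]
STORE_FAST i → i=0. Stack: []
LOAD_FAST i → push 0. Stack: [0]
LOAD_CONST → push 4. Stack: [0, 4]
COMPARE_OP bool(<) → 0 vs 4 = True. Stack: [True]
POP_JUMP_IF_FALSE → pop True; no jump. Stack: []
LOAD_FAST_LOAD_FAST v,a → push -1326,39. Stack: [-1326, 39]
BINARY_OP - → -1326 - 39 = -1365. Stack: [-1365]
STORE_FAST v → v=-1365. Stack: []
LOAD_FAST i → push 0. Stack: [0]
LOAD_CONST → push 1. Stack: [0, 1]
BINARY_OP + → 0 + 1 = 1. Stack: [1]
STORE_FAST i → i=1. Stack: []
LOAD_FAST i → push 1. Stack: [1]
LOAD_CONST → push 4. Stack: [1, 4]
COMPARE_OP bool(<) → 1 vs 4 = True. Stack: [True]
POP_JUMP_IF_FALSE → pop True; no jump. Stack: []
LOAD_FAST_LOAD_FAST v,a → push -1365,39. Stack: [-1365, 39]
BINARY_OP - → -1365 - 39 = -1404. Stack: [-1404]
STORE_FAST v → v=-1404. Stack: []
LOAD_FAST i → push 1. Stack: [1]
LOAD_CONST → push 1. Stack: [1, 1]
BINARY_OP + → 1 + 1 = 2. Stack: [2]
STORE_FAST i → i=2. Stack: []
LOAD_FAST i → push 2. Stack: [2]
LOAD_CONST → push 4. Stack: [2, 4]
COMPARE_OP bool(<) → 2 vs 4 = True. Stack: [True]
POP_JUMP_IF_FALSE → pop True; no jump. Stack: []
LOAD_FAST_LOAD_FAST v,a → push -1404,39. Stack: [-1404, 39]
BINARY_OP - → -1404 - 39 = -1443. Stack: [-1443]
STORE_FAST v → v=-1443. Stack: []
LOAD_FAST i → push 2. Stack: [2]
LOAD_CONST → push 1. Stack: [2, 1]
BINARY_OP + → 2 + 1 = 3. Stack: [3]
STORE_FAST i → i=3. Stack: []
LOAD_FAST i → push 3. Stack: [3]
LOAD_CONST → push 4. Stack: [3, 4]
COMPARE_OP bool(<) → 3 vs 4 = True. Stack: [True]
POP_JUMP_IF_FALSE → pop True; no jump. Stack: []
LOAD_FAST_LOAD_FAST v,a → push -1443,39. Stack: [-1443, 39]
BINARY_OP - → -1443 - 39 = -1482. Stack: [-1482]
STORE_FAST v → v=-1482. Stack: []
LOAD_FAST i → push 3. Stack: [3]
LOAD_CONST → push 1. Stack: [3, 1]
BINARY_OP + → 3 + 1 = 4. Stack: [4]
STORE_FAST i → i=4. Stack: []
LOAD_FAST i → push 4. Stack: [4]
LOAD_CONST → push 4. Stack: [4, 4]
COMPARE_OP bool(<) → 4 vs 4 = False. Stack: [False]
POP_JUMP_IF_FALSE → pop False; jump. Stack: []
LOAD_FAST v → push -1482. Stack: [-1482]
RETURN_VALUE → return -1482.

-1482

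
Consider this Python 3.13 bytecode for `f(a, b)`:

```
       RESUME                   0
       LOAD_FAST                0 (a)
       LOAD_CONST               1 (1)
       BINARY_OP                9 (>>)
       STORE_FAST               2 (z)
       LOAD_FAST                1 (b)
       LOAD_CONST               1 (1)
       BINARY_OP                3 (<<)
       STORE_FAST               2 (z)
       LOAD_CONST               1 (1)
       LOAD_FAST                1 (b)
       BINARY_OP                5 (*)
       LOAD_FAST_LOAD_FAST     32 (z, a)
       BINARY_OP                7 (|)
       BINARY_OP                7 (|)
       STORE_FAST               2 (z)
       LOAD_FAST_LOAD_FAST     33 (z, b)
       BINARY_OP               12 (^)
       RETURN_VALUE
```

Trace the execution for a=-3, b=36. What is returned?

-39

LOAD_FAST a → push -3. Stack: [-3]
LOAD_CONST → push 1. Stack: [-3, 1]
BINARY_OP >> → -3 >> 1 = -2. Stack: [-2]
STORE_FAST z → z=-2. Stack: []
LOAD_FAST b → push 36. Stack: [36]
LOAD_CONST → push 1. Stack: [36, 1]
BINARY_OP << → 36 << 1 = 72. Stack: [72]
STORE_FAST z → z=72. Stack: []
LOAD_CONST → push 1. Stack: [1]
LOAD_FAST b → push 36. Stack: [1, 36]
BINARY_OP * → 1 * 36 = 36. Stack: [36]
LOAD_FAST_LOAD_FAST z,a → push 72,-3. Stack: [36, 72, -3]
BINARY_OP | → 72 | -3 = -3. Stack: [36, -3]
BINARY_OP | → 36 | -3 = -3. Stack: [-3]
STORE_FAST z → z=-3. Stack: []
LOAD_FAST_LOAD_FAST z,b → push -3,36. Stack: [-3, 36]
BINARY_OP ^ → -3 ^ 36 = -39. Stack: [-39]
RETURN_VALUE → return -39.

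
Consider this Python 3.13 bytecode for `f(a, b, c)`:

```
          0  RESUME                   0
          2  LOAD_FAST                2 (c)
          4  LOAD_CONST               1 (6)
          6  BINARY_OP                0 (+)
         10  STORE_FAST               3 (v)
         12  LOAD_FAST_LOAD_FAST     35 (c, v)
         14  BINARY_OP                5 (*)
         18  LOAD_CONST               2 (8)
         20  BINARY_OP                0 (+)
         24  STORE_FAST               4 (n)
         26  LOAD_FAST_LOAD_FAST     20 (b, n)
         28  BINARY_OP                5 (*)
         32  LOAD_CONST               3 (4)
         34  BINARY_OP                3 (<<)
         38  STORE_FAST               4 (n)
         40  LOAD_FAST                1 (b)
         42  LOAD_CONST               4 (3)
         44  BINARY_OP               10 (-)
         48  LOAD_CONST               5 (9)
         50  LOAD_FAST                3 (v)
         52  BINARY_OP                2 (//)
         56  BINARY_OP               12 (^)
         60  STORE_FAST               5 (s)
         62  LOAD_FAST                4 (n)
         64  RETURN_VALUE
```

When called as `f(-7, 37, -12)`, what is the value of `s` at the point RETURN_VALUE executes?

LOAD_FAST c → push -12. Stack: [-12]
LOAD_CONST → push 6. Stack: [-12, 6]
BINARY_OP + → -12 + 6 = -6. Stack: [-6]
STORE_FAST v → v=-6. Stack: []
LOAD_FAST_LOAD_FAST c,v → push -12,-6. Stack: [-12, -6]
BINARY_OP * → -12 * -6 = 72. Stack: [72]
LOAD_CONST → push 8. Stack: [72, 8]
BINARY_OP + → 72 + 8 = 80. Stack: [80]
STORE_FAST n → n=80. Stack: []
LOAD_FAST_LOAD_FAST b,n → push 37,80. Stack: [37, 80]
BINARY_OP * → 37 * 80 = 2960. Stack: [2960]
LOAD_CONST → push 4. Stack: [2960, 4]
BINARY_OP << → 2960 << 4 = 47360. Stack: [47360]
STORE_FAST n → n=47360. Stack: []
LOAD_FAST b → push 37. Stack: [37]
LOAD_CONST → push 3. Stack: [37, 3]
BINARY_OP - → 37 - 3 = 34. Stack: [34]
LOAD_CONST → push 9. Stack: [34, 9]
LOAD_FAST v → push -6. Stack: [34, 9, -6]
BINARY_OP // → 9 // -6 = -2. Stack: [34, -2]
BINARY_OP ^ → 34 ^ -2 = -36. Stack: [-36]
STORE_FAST s → s=-36. Stack: []
LOAD_FAST n → push 47360. Stack: [47360]
RETURN_VALUE → return 47360.

-36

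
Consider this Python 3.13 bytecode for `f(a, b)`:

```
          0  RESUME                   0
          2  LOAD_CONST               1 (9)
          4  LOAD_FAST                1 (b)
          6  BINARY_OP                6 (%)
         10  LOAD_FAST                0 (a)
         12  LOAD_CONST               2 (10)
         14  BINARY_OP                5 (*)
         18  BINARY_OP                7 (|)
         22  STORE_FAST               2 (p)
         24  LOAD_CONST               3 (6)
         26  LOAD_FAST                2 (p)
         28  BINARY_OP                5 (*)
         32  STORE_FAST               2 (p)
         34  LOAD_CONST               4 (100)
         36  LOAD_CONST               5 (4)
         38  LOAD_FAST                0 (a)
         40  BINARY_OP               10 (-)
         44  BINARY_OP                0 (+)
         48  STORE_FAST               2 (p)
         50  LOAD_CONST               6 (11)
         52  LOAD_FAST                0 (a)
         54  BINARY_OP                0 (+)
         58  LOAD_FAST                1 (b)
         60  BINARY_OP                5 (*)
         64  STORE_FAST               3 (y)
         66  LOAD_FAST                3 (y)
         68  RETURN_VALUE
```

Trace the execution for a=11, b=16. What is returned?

LOAD_CONST → push 9. Stack: [9]
LOAD_FAST b → push 16. Stack: [9, 16]
BINARY_OP % → 9 % 16 = 9. Stack: [9]
LOAD_FAST a → push 11. Stack: [9, 11]
LOAD_CONST → push 10. Stack: [9, 11, 10]
BINARY_OP * → 11 * 10 = 110. Stack: [9, 110]
BINARY_OP | → 9 | 110 = 111. Stack: [111]
STORE_FAST p → p=111. Stack: []
LOAD_CONST → push 6. Stack: [6]
LOAD_FAST p → push 111. Stack: [6, 111]
BINARY_OP * → 6 * 111 = 666. Stack: [666]
STORE_FAST p → p=666. Stack: []
LOAD_CONST → push 100. Stack: [100]
LOAD_CONST → push 4. Stack: [100, 4]
LOAD_FAST a → push 11. Stack: [100, 4, 11]
BINARY_OP - → 4 - 11 = -7. Stack: [100, -7]
BINARY_OP + → 100 + -7 = 93. Stack: [93]
STORE_FAST p → p=93. Stack: []
LOAD_CONST → push 11. Stack: [11]
LOAD_FAST a → push 11. Stack: [11, 11]
BINARY_OP + → 11 + 11 = 22. Stack: [22]
LOAD_FAST b → push 16. Stack: [22, 16]
BINARY_OP * → 22 * 16 = 352. Stack: [352]
STORE_FAST y → y=352. Stack: []
LOAD_FAST y → push 352. Stack: [352]
RETURN_VALUE → return 352.

352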